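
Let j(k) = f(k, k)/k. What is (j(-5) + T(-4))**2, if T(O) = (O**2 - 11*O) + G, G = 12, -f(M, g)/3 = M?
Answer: 4761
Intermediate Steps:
f(M, g) = -3*M
j(k) = -3 (j(k) = (-3*k)/k = -3)
T(O) = 12 + O**2 - 11*O (T(O) = (O**2 - 11*O) + 12 = 12 + O**2 - 11*O)
(j(-5) + T(-4))**2 = (-3 + (12 + (-4)**2 - 11*(-4)))**2 = (-3 + (12 + 16 + 44))**2 = (-3 + 72)**2 = 69**2 = 4761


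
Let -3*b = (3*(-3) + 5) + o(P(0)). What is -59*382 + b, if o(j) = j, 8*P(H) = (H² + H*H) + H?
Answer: -67610/3 ≈ -22537.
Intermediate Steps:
P(H) = H²/4 + H/8 (P(H) = ((H² + H*H) + H)/8 = ((H² + H²) + H)/8 = (2*H² + H)/8 = (H + 2*H²)/8 = H²/4 + H/8)
b = 4/3 (b = -((3*(-3) + 5) + (⅛)*0*(1 + 2*0))/3 = -((-9 + 5) + (⅛)*0*(1 + 0))/3 = -(-4 + (⅛)*0*1)/3 = -(-4 + 0)/3 = -⅓*(-4) = 4/3 ≈ 1.3333)
-59*382 + b = -59*382 + 4/3 = -22538 + 4/3 = -67610/3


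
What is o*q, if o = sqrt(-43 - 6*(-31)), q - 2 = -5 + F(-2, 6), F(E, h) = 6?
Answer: 3*sqrt(143) ≈ 35.875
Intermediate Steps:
q = 3 (q = 2 + (-5 + 6) = 2 + 1 = 3)
o = sqrt(143) (o = sqrt(-43 - 1*(-186)) = sqrt(-43 + 186) = sqrt(143) ≈ 11.958)
o*q = sqrt(143)*3 = 3*sqrt(143)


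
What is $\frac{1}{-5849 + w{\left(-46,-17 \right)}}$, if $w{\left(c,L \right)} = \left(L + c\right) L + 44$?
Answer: $- \frac{1}{4734} \approx -0.00021124$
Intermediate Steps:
$w{\left(c,L \right)} = 44 + L \left(L + c\right)$ ($w{\left(c,L \right)} = L \left(L + c\right) + 44 = 44 + L \left(L + c\right)$)
$\frac{1}{-5849 + w{\left(-46,-17 \right)}} = \frac{1}{-5849 + \left(44 + \left(-17\right)^{2} - -782\right)} = \frac{1}{-5849 + \left(44 + 289 + 782\right)} = \frac{1}{-5849 + 1115} = \frac{1}{-4734} = - \frac{1}{4734}$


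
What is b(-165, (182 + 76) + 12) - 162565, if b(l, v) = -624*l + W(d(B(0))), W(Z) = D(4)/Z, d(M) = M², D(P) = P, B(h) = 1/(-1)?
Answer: -59601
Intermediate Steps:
B(h) = -1
W(Z) = 4/Z
b(l, v) = 4 - 624*l (b(l, v) = -624*l + 4/((-1)²) = -624*l + 4/1 = -624*l + 4*1 = -624*l + 4 = 4 - 624*l)
b(-165, (182 + 76) + 12) - 162565 = (4 - 624*(-165)) - 162565 = (4 + 102960) - 162565 = 102964 - 162565 = -59601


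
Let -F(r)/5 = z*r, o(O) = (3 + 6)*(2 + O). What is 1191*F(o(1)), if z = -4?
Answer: 643140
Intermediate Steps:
o(O) = 18 + 9*O (o(O) = 9*(2 + O) = 18 + 9*O)
F(r) = 20*r (F(r) = -(-20)*r = 20*r)
1191*F(o(1)) = 1191*(20*(18 + 9*1)) = 1191*(20*(18 + 9)) = 1191*(20*27) = 1191*540 = 643140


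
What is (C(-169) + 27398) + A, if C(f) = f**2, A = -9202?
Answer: 46757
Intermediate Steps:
(C(-169) + 27398) + A = ((-169)**2 + 27398) - 9202 = (28561 + 27398) - 9202 = 55959 - 9202 = 46757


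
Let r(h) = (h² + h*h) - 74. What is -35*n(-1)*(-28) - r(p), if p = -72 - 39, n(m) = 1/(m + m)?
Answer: -25058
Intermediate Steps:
n(m) = 1/(2*m)
p = -111
r(h) = -74 + 2*h² (r(h) = (h² + h²) - 74 = 2*h² - 74 = -74 + 2*h²)
-35*n(-1)*(-28) - r(p) = -35/(2*(-1))*(-28) - (-74 + 2*(-111)²) = -35*(-1)/2*(-28) - (-74 + 2*12321) = -35*(-½)*(-28) - (-74 + 24642) = (35/2)*(-28) - 1*24568 = -490 - 24568 = -25058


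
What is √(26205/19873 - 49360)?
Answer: 5*I*√779741062219/19873 ≈ 222.17*I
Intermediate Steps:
√(26205/19873 - 49360) = √(-980905075/19873) = 5*I*√779741062219/19873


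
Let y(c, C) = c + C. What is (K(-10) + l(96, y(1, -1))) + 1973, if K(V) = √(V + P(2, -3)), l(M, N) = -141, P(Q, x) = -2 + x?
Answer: 1832 + I*√15 ≈ 1832.0 + 3.873*I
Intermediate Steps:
y(c, C) = C + c
K(V) = √(-5 + V) (K(V) = √(V + (-2 - 3)) = √(V - 5) = √(-5 + V))
(K(-10) + l(96, y(1, -1))) + 1973 = (√(-5 - 10) - 141) + 1973 = (√(-15) - 141) + 1973 = (I*√15 - 141) + 1973 = (-141 + I*√15) + 1973 = 1832 + I*√15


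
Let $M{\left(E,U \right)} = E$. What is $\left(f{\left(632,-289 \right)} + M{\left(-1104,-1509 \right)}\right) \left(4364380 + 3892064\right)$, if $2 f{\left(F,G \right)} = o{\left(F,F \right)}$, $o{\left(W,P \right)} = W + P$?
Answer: $-3897041568$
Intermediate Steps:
$o{\left(W,P \right)} = P + W$
$f{\left(F,G \right)} = F$ ($f{\left(F,G \right)} = \frac{F + F}{2} = \frac{2 F}{2} = F$)
$\left(f{\left(632,-289 \right)} + M{\left(-1104,-1509 \right)}\right) \left(4364380 + 3892064\right) = \left(632 - 1104\right) \left(4364380 + 3892064\right) = \left(-472\right) 8256444 = -3897041568$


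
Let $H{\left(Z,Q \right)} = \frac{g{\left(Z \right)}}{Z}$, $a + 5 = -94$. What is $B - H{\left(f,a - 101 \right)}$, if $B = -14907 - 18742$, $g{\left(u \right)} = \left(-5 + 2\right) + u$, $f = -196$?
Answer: $- \frac{6595403}{196} \approx -33650.0$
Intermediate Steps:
$a = -99$ ($a = -5 - 94 = -99$)
$g{\left(u \right)} = -3 + u$
$H{\left(Z,Q \right)} = \frac{-3 + Z}{Z}$
$B = -33649$
$B - H{\left(f,a - 101 \right)} = -33649 - \frac{-3 - 196}{-196} = -33649 - \left(- \frac{1}{196}\right) \left(-199\right) = -33649 - \frac{199}{196} = - \frac{6595403}{196}$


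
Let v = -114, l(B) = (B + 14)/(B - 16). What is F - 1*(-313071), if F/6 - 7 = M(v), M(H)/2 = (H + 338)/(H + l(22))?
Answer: 2817793/9 ≈ 3.1309e+5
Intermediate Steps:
l(B) = (14 + B)/(-16 + B)
M(H) = 2*(338 + H)/(6 + H) (M(H) = 2*((H + 338)/(H + (14 + 22)/(-16 + 22))) = 2*((338 + H)/(H + 36/6)) = 2*((338 + H)/(H + (⅙)*36)) = 2*((338 + H)/(H + 6)) = 2*((338 + H)/(6 + H)) = 2*(338 + H)/(6 + H))
F = 154/9 (F = 42 + 6*(2*(338 - 114)/(6 - 114)) = 42 + 6*(2*224/(-108)) = 42 + 6*(2*(-1/108)*224) = 42 + 6*(-112/27) = 42 - 224/9 = 154/9 ≈ 17.111)
F - 1*(-313071) = 154/9 - 1*(-313071) = 154/9 + 313071 = 2817793/9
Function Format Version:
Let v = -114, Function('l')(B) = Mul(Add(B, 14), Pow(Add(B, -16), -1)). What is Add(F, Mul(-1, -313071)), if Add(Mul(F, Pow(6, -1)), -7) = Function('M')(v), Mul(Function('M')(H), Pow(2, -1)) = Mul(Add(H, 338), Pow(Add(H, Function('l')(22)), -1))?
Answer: Rational(2817793, 9) ≈ 3.1309e+5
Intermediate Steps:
Function('l')(B) = Mul(Pow(Add(-16, B), -1), Add(14, B)) (Function('l')(B) = Mul(Add(14, B), Pow(Add(-16, B), -1)) = Mul(Pow(Add(-16, B), -1), Add(14, B)))
Function('M')(H) = Mul(2, Pow(Add(6, H), -1), Add(338, H)) (Function('M')(H) = Mul(2, Mul(Add(H, 338), Pow(Add(H, Mul(Pow(Add(-16, 22), -1), Add(14, 22))), -1))) = Mul(2, Mul(Add(338, H), Pow(Add(H, Mul(Pow(6, -1), 36)), -1))) = Mul(2, Mul(Add(338, H), Pow(Add(H, Mul(Rational(1, 6), 36)), -1))) = Mul(2, Mul(Add(338, H), Pow(Add(H, 6), -1))) = Mul(2, Mul(Add(338, H), Pow(Add(6, H), -1))) = Mul(2, Mul(Pow(Add(6, H), -1), Add(338, H))) = Mul(2, Pow(Add(6, H), -1), Add(338, H)))
F = Rational(154, 9) (F = Add(42, Mul(6, Mul(2, Pow(Add(6, -114), -1), Add(338, -114)))) = Add(42, Mul(6, Mul(2, Pow(-108, -1), 224))) = Add(42, Mul(6, Mul(2, Rational(-1, 108), 224))) = Add(42, Mul(6, Rational(-112, 27))) = Add(42, Rational(-224, 9)) = Rational(154, 9) ≈ 17.111)
Add(F, Mul(-1, -313071)) = Add(Rational(154, 9), Mul(-1, -313071)) = Add(Rational(154, 9), 313071) = Rational(2817793, 9)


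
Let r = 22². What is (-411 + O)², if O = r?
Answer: 5329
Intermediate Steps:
r = 484
O = 484
(-411 + O)² = (-411 + 484)² = 73² = 5329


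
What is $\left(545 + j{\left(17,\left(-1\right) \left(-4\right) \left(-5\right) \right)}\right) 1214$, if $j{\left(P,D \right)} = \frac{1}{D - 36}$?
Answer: $\frac{18525033}{28} \approx 6.6161 \cdot 10^{5}$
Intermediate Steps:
$j{\left(P,D \right)} = \frac{1}{-36 + D}$
$\left(545 + j{\left(17,\left(-1\right) \left(-4\right) \left(-5\right) \right)}\right) 1214 = \left(545 + \frac{1}{-36 + \left(-1\right) \left(-4\right) \left(-5\right)}\right) 1214 = \left(545 + \frac{1}{-36 + 4 \left(-5\right)}\right) 1214 = \left(545 + \frac{1}{-36 - 20}\right) 1214 = \left(545 + \frac{1}{-56}\right) 1214 = \left(545 - \frac{1}{56}\right) 1214 = \frac{30519}{56} \cdot 1214 = \frac{18525033}{28}$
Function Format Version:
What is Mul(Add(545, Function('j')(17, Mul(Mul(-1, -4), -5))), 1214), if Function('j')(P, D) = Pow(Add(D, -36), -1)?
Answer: Rational(18525033, 28) ≈ 6.6161e+5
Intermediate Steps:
Function('j')(P, D) = Pow(Add(-36, D), -1)
Mul(Add(545, Function('j')(17, Mul(Mul(-1, -4), -5))), 1214) = Mul(Add(545, Pow(Add(-36, Mul(Mul(-1, -4), -5)), -1)), 1214) = Mul(Add(545, Pow(Add(-36, Mul(4, -5)), -1)), 1214) = Mul(Add(545, Pow(Add(-36, -20), -1)), 1214) = Mul(Add(545, Pow(-56, -1)), 1214) = Mul(Add(545, Rational(-1, 56)), 1214) = Mul(Rational(30519, 56), 1214) = Rational(18525033, 28)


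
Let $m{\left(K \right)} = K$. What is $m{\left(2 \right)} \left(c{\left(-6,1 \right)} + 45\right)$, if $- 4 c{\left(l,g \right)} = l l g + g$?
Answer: $\frac{143}{2} \approx 71.5$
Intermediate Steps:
$c{\left(l,g \right)} = - \frac{g}{4} - \frac{g l^{2}}{4}$ ($c{\left(l,g \right)} = - \frac{l l g + g}{4} = - \frac{l^{2} g + g}{4} = - \frac{g l^{2} + g}{4} = - \frac{g + g l^{2}}{4} = - \frac{g}{4} - \frac{g l^{2}}{4}$)
$m{\left(2 \right)} \left(c{\left(-6,1 \right)} + 45\right) = 2 \left(\left(- \frac{1}{4}\right) 1 \left(1 + \left(-6\right)^{2}\right) + 45\right) = 2 \left(\left(- \frac{1}{4}\right) 1 \left(1 + 36\right) + 45\right) = 2 \left(\left(- \frac{1}{4}\right) 1 \cdot 37 + 45\right) = 2 \left(- \frac{37}{4} + 45\right) = 2 \cdot \frac{143}{4} = \frac{143}{2}$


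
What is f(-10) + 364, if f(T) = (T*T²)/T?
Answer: 464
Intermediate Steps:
f(T) = T² (f(T) = T³/T = T²)
f(-10) + 364 = (-10)² + 364 = 100 + 364 = 464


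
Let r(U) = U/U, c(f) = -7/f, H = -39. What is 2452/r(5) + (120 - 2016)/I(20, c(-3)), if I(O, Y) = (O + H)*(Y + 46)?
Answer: 6760948/2755 ≈ 2454.1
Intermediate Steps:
r(U) = 1
I(O, Y) = (-39 + O)*(46 + Y) (I(O, Y) = (O - 39)*(Y + 46) = (-39 + O)*(46 + Y))
2452/r(5) + (120 - 2016)/I(20, c(-3)) = 2452/1 + (120 - 2016)/(-1794 - (-273)/(-3) + 46*20 + 20*(-7/(-3))) = 2452*1 - 1896/(-1794 - (-273)*(-1)/3 + 920 + 20*(-7*(-⅓))) = 2452 - 1896/(-1794 - 39*7/3 + 920 + 20*(7/3)) = 2452 - 1896/(-1794 - 91 + 920 + 140/3) = 2452 - 1896/(-2755/3) = 2452 - 1896*(-3/2755) = 2452 + 5688/2755 = 6760948/2755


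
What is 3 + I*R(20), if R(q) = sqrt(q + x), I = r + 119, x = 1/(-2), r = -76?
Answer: 3 + 43*sqrt(78)/2 ≈ 192.88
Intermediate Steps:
x = -1/2 ≈ -0.50000
I = 43 (I = -76 + 119 = 43)
R(q) = sqrt(-1/2 + q) (R(q) = sqrt(q - 1/2) = sqrt(-1/2 + q))
3 + I*R(20) = 3 + 43*(sqrt(-2 + 4*20)/2) = 3 + 43*(sqrt(-2 + 80)/2) = 3 + 43*(sqrt(78)/2) = 3 + 43*sqrt(78)/2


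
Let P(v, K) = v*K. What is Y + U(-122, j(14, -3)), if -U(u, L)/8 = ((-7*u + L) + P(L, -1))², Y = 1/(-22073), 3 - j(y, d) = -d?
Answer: -128785536545/22073 ≈ -5.8345e+6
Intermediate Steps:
P(v, K) = K*v
j(y, d) = 3 + d (j(y, d) = 3 - (-1)*d = 3 + d)
Y = -1/22073 ≈ -4.5304e-5
U(u, L) = -392*u² (U(u, L) = -8*((-7*u + L) - L)² = -8*((L - 7*u) - L)² = -8*49*u² = -392*u²)
Y + U(-122, j(14, -3)) = -1/22073 - 392*(-122)² = -1/22073 - 392*14884 = -1/22073 - 5834528 = -128785536545/22073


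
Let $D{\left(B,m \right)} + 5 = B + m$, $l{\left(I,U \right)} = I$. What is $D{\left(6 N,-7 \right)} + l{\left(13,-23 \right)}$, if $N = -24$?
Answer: $-143$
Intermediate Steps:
$D{\left(B,m \right)} = -5 + B + m$ ($D{\left(B,m \right)} = -5 + \left(B + m\right) = -5 + B + m$)
$D{\left(6 N,-7 \right)} + l{\left(13,-23 \right)} = \left(-5 + 6 \left(-24\right) - 7\right) + 13 = \left(-5 - 144 - 7\right) + 13 = -156 + 13 = -143$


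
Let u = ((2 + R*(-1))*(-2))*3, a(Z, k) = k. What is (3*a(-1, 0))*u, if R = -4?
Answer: 0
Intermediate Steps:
u = -36 (u = ((2 - 4*(-1))*(-2))*3 = ((2 + 4)*(-2))*3 = (6*(-2))*3 = -12*3 = -36)
(3*a(-1, 0))*u = (3*0)*(-36) = 0*(-36) = 0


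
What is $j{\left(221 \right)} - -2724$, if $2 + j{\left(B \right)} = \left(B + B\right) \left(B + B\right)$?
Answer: $198086$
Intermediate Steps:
$j{\left(B \right)} = -2 + 4 B^{2}$ ($j{\left(B \right)} = -2 + \left(B + B\right) \left(B + B\right) = -2 + 2 B 2 B = -2 + 4 B^{2}$)
$j{\left(221 \right)} - -2724 = \left(-2 + 4 \cdot 221^{2}\right) - -2724 = \left(-2 + 4 \cdot 48841\right) + 2724 = \left(-2 + 195364\right) + 2724 = 195362 + 2724 = 198086$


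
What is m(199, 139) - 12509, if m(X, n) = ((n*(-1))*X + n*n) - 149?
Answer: -20998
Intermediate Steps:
m(X, n) = -149 + n² - X*n (m(X, n) = ((-n)*X + n²) - 149 = (-X*n + n²) - 149 = (n² - X*n) - 149 = -149 + n² - X*n)
m(199, 139) - 12509 = (-149 + 139² - 1*199*139) - 12509 = (-149 + 19321 - 27661) - 12509 = -8489 - 12509 = -20998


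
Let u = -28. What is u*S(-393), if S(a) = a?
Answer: 11004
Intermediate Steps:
u*S(-393) = -28*(-393) = 11004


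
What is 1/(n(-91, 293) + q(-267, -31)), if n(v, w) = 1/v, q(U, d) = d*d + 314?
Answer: 91/116024 ≈ 0.00078432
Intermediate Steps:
q(U, d) = 314 + d² (q(U, d) = d² + 314 = 314 + d²)
1/(n(-91, 293) + q(-267, -31)) = 1/(1/(-91) + (314 + (-31)²)) = 1/(-1/91 + (314 + 961)) = 1/(-1/91 + 1275) = 1/(116024/91) = 91/116024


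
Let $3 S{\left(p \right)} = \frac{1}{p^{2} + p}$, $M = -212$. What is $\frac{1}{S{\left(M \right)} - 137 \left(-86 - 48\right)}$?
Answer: $\frac{134196}{2463570169} \approx 5.4472 \cdot 10^{-5}$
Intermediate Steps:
$S{\left(p \right)} = \frac{1}{3 \left(p + p^{2}\right)}$ ($S{\left(p \right)} = \frac{1}{3 \left(p^{2} + p\right)} = \frac{1}{3 \left(p + p^{2}\right)}$)
$\frac{1}{S{\left(M \right)} - 137 \left(-86 - 48\right)} = \frac{1}{\frac{1}{3 \left(-212\right) \left(1 - 212\right)} - 137 \left(-86 - 48\right)} = \frac{1}{\frac{1}{3} \left(- \frac{1}{212}\right) \frac{1}{-211} - -18358} = \frac{1}{\frac{1}{3} \left(- \frac{1}{212}\right) \left(- \frac{1}{211}\right) + 18358} = \frac{1}{\frac{1}{134196} + 18358} = \frac{1}{\frac{2463570169}{134196}} = \frac{134196}{2463570169}$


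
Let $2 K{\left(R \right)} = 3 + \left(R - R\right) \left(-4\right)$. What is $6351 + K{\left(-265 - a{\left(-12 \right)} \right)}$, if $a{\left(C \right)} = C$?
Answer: $\frac{12705}{2} \approx 6352.5$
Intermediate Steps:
$K{\left(R \right)} = \frac{3}{2}$ ($K{\left(R \right)} = \frac{3 + \left(R - R\right) \left(-4\right)}{2} = \frac{3 + 0 \left(-4\right)}{2} = \frac{3 + 0}{2} = \frac{1}{2} \cdot 3 = \frac{3}{2}$)
$6351 + K{\left(-265 - a{\left(-12 \right)} \right)} = 6351 + \frac{3}{2} = \frac{12705}{2}$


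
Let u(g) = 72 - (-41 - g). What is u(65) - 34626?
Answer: -34448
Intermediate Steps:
u(g) = 113 + g (u(g) = 72 + (41 + g) = 113 + g)
u(65) - 34626 = (113 + 65) - 34626 = 178 - 34626 = -34448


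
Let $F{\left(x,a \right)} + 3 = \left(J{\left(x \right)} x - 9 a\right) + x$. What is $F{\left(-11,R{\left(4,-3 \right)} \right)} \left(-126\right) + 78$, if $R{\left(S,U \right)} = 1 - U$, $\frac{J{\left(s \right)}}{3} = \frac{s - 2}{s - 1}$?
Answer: $\frac{21765}{2} \approx 10883.0$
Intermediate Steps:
$J{\left(s \right)} = \frac{3 \left(-2 + s\right)}{-1 + s}$ ($J{\left(s \right)} = 3 \frac{s - 2}{s - 1} = 3 \frac{-2 + s}{-1 + s} = \frac{3 \left(-2 + s\right)}{-1 + s}$)
$F{\left(x,a \right)} = -3 + x - 9 a + \frac{3 x \left(-2 + x\right)}{-1 + x}$ ($F{\left(x,a \right)} = -3 - \left(- x + 9 a - \frac{3 \left(-2 + x\right)}{-1 + x} x\right) = -3 - \left(- x + 9 a - \frac{3 x \left(-2 + x\right)}{-1 + x}\right) = -3 + \left(x - 9 a + \frac{3 x \left(-2 + x\right)}{-1 + x}\right) = -3 + x - 9 a + \frac{3 x \left(-2 + x\right)}{-1 + x}$)
$F{\left(-11,R{\left(4,-3 \right)} \right)} \left(-126\right) + 78 = \frac{\left(-1 - 11\right) \left(-3 - 11 - 9 \left(1 - -3\right)\right) + 3 \left(-11\right) \left(-2 - 11\right)}{-1 - 11} \left(-126\right) + 78 = \frac{- 12 \left(-3 - 11 - 9 \left(1 + 3\right)\right) + 3 \left(-11\right) \left(-13\right)}{-12} \left(-126\right) + 78 = - \frac{- 12 \left(-3 - 11 - 36\right) + 429}{12} \left(-126\right) + 78 = - \frac{\left(-12\right) \left(-50\right) + 429}{12} \left(-126\right) + 78 = - \frac{600 + 429}{12} \left(-126\right) + 78 = \left(- \frac{1}{12}\right) 1029 \left(-126\right) + 78 = \left(- \frac{343}{4}\right) \left(-126\right) + 78 = \frac{21609}{2} + 78 = \frac{21765}{2}$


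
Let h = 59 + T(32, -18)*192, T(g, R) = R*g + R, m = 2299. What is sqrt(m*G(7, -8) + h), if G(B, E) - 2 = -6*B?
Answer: I*sqrt(205949) ≈ 453.82*I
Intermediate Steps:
G(B, E) = 2 - 6*B
T(g, R) = R + R*g
h = -113989 (h = 59 - 18*(1 + 32)*192 = 59 - 18*33*192 = 59 - 594*192 = 59 - 114048 = -113989)
sqrt(m*G(7, -8) + h) = sqrt(2299*(2 - 6*7) - 113989) = sqrt(2299*(2 - 42) - 113989) = sqrt(2299*(-40) - 113989) = sqrt(-91960 - 113989) = sqrt(-205949) = I*sqrt(205949)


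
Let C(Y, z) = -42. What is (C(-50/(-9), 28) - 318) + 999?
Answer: 639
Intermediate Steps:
(C(-50/(-9), 28) - 318) + 999 = (-42 - 318) + 999 = -360 + 999 = 639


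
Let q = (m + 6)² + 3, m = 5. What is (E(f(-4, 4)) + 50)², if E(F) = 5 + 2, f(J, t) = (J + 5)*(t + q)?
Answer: 3249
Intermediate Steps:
q = 124 (q = (5 + 6)² + 3 = 11² + 3 = 121 + 3 = 124)
f(J, t) = (5 + J)*(124 + t) (f(J, t) = (J + 5)*(t + 124) = (5 + J)*(124 + t))
E(F) = 7
(E(f(-4, 4)) + 50)² = (7 + 50)² = 57² = 3249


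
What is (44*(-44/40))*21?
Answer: -5082/5 ≈ -1016.4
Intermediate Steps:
(44*(-44/40))*21 = (44*(-44*1/40))*21 = (44*(-11/10))*21 = -242/5*21 = -5082/5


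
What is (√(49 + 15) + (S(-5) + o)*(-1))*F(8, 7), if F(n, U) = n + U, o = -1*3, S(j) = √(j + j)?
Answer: 165 - 15*I*√10 ≈ 165.0 - 47.434*I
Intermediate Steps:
S(j) = √2*√j (S(j) = √(2*j) = √2*√j)
o = -3
F(n, U) = U + n
(√(49 + 15) + (S(-5) + o)*(-1))*F(8, 7) = (√(49 + 15) + (√2*√(-5) - 3)*(-1))*(7 + 8) = (√64 + (√2*(I*√5) - 3)*(-1))*15 = (8 + (I*√10 - 3)*(-1))*15 = (8 + (-3 + I*√10)*(-1))*15 = (8 + (3 - I*√10))*15 = (11 - I*√10)*15 = 165 - 15*I*√10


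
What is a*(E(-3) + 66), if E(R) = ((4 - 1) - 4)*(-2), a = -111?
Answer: -7548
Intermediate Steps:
E(R) = 2 (E(R) = (3 - 4)*(-2) = -1*(-2) = 2)
a*(E(-3) + 66) = -111*(2 + 66) = -111*68 = -7548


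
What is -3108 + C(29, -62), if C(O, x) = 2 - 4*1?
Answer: -3110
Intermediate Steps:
C(O, x) = -2 (C(O, x) = 2 - 4 = -2)
-3108 + C(29, -62) = -3108 - 2 = -3110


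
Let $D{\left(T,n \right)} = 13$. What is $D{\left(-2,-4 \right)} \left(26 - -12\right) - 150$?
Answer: $344$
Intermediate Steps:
$D{\left(-2,-4 \right)} \left(26 - -12\right) - 150 = 13 \left(26 - -12\right) - 150 = 13 \left(26 + 12\right) - 150 = 13 \cdot 38 - 150 = 494 - 150 = 344$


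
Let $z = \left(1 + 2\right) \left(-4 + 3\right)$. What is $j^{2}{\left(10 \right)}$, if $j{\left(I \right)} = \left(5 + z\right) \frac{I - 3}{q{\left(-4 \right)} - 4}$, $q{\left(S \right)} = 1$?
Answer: $\frac{196}{9} \approx 21.778$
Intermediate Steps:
$z = -3$ ($z = 3 \left(-1\right) = -3$)
$j{\left(I \right)} = 2 - \frac{2 I}{3}$ ($j{\left(I \right)} = \left(5 - 3\right) \frac{I - 3}{1 - 4} = 2 \frac{-3 + I}{-3} = 2 \left(-3 + I\right) \left(- \frac{1}{3}\right) = 2 \left(1 - \frac{I}{3}\right) = 2 - \frac{2 I}{3}$)
$j^{2}{\left(10 \right)} = \left(2 - \frac{20}{3}\right)^{2} = \left(- \frac{14}{3}\right)^{2} = \frac{196}{9}$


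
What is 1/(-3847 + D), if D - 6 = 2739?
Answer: -1/1102 ≈ -0.00090744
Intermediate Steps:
D = 2745 (D = 6 + 2739 = 2745)
1/(-3847 + D) = 1/(-3847 + 2745) = 1/(-1102) = -1/1102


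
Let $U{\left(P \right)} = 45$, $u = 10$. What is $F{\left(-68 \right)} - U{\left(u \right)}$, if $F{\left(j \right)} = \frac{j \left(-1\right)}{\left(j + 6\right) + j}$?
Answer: $- \frac{2959}{65} \approx -45.523$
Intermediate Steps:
$F{\left(j \right)} = - \frac{j}{6 + 2 j}$ ($F{\left(j \right)} = \frac{\left(-1\right) j}{\left(6 + j\right) + j} = \frac{\left(-1\right) j}{6 + 2 j} = - \frac{j}{6 + 2 j}$)
$F{\left(-68 \right)} - U{\left(u \right)} = \left(-1\right) \left(-68\right) \frac{1}{6 + 2 \left(-68\right)} - 45 = \left(-1\right) \left(-68\right) \frac{1}{6 - 136} - 45 = \left(-1\right) \left(-68\right) \frac{1}{-130} - 45 = \left(-1\right) \left(-68\right) \left(- \frac{1}{130}\right) - 45 = - \frac{34}{65} - 45 = - \frac{2959}{65}$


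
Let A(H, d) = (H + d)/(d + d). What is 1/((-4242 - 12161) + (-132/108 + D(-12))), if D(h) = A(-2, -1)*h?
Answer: -9/147800 ≈ -6.0893e-5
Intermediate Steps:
A(H, d) = (H + d)/(2*d) (A(H, d) = (H + d)/((2*d)) = (H + d)*(1/(2*d)) = (H + d)/(2*d))
D(h) = 3*h/2 (D(h) = ((½)*(-2 - 1)/(-1))*h = ((½)*(-1)*(-3))*h = 3*h/2)
1/((-4242 - 12161) + (-132/108 + D(-12))) = 1/((-4242 - 12161) + (-132/108 + (3/2)*(-12))) = 1/(-16403 + (-132*1/108 - 18)) = 1/(-16403 + (-11/9 - 18)) = 1/(-16403 - 173/9) = 1/(-147800/9) = -9/147800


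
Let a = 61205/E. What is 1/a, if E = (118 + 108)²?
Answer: 51076/61205 ≈ 0.83451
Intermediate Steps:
E = 51076 (E = 226² = 51076)
a = 61205/51076 ≈ 1.1983
1/a = 1/(61205/51076) = 51076/61205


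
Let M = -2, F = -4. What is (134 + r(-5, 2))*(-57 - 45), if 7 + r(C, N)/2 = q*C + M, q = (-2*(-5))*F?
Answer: -52632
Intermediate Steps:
q = -40 (q = -2*(-5)*(-4) = 10*(-4) = -40)
r(C, N) = -18 - 80*C (r(C, N) = -14 + 2*(-40*C - 2) = -14 + 2*(-2 - 40*C) = -14 + (-4 - 80*C) = -18 - 80*C)
(134 + r(-5, 2))*(-57 - 45) = (134 + (-18 - 80*(-5)))*(-57 - 45) = (134 + (-18 + 400))*(-102) = (134 + 382)*(-102) = 516*(-102) = -52632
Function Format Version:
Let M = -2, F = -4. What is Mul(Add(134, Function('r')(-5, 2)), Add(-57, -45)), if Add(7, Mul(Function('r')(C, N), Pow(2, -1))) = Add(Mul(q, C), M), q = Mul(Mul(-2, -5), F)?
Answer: -52632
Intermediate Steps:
q = -40 (q = Mul(Mul(-2, -5), -4) = Mul(10, -4) = -40)
Function('r')(C, N) = Add(-18, Mul(-80, C)) (Function('r')(C, N) = Add(-14, Mul(2, Add(Mul(-40, C), -2))) = Add(-14, Mul(2, Add(-2, Mul(-40, C)))) = Add(-14, Add(-4, Mul(-80, C))) = Add(-18, Mul(-80, C)))
Mul(Add(134, Function('r')(-5, 2)), Add(-57, -45)) = Mul(Add(134, Add(-18, Mul(-80, -5))), Add(-57, -45)) = Mul(Add(134, Add(-18, 400)), -102) = Mul(Add(134, 382), -102) = Mul(516, -102) = -52632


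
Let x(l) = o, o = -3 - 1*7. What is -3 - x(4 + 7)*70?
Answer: 697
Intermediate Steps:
o = -10 (o = -3 - 7 = -10)
x(l) = -10
-3 - x(4 + 7)*70 = -3 - 1*(-10)*70 = -3 + 10*70 = -3 + 700 = 697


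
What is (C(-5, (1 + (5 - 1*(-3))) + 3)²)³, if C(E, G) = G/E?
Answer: 2985984/15625 ≈ 191.10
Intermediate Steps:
(C(-5, (1 + (5 - 1*(-3))) + 3)²)³ = ((((1 + (5 - 1*(-3))) + 3)/(-5))²)³ = ((((1 + (5 + 3)) + 3)*(-⅕))²)³ = ((((1 + 8) + 3)*(-⅕))²)³ = (((9 + 3)*(-⅕))²)³ = ((12*(-⅕))²)³ = ((-12/5)²)³ = (144/25)³ = 2985984/15625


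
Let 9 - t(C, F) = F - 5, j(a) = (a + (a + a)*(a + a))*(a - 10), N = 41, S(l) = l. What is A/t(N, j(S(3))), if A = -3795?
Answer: -3795/287 ≈ -13.223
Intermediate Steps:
j(a) = (-10 + a)*(a + 4*a²) (j(a) = (a + (2*a)*(2*a))*(-10 + a) = (a + 4*a²)*(-10 + a) = (-10 + a)*(a + 4*a²))
t(C, F) = 14 - F (t(C, F) = 9 - (F - 5) = 9 - (-5 + F) = 9 + (5 - F) = 14 - F)
A/t(N, j(S(3))) = -3795/(14 - 3*(-10 - 39*3 + 4*3²)) = -3795/(14 - 3*(-10 - 117 + 4*9)) = -3795/(14 - 3*(-10 - 117 + 36)) = -3795/(14 - 3*(-91)) = -3795/(14 - 1*(-273)) = -3795/(14 + 273) = -3795/287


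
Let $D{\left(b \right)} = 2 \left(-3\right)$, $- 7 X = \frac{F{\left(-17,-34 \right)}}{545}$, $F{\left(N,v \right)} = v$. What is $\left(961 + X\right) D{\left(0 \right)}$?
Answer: $- \frac{21997494}{3815} \approx -5766.1$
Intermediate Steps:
$X = \frac{34}{3815}$ ($X = - \frac{\left(-34\right) \frac{1}{545}}{7} = \left(- \frac{1}{7}\right) \left(- \frac{34}{545}\right) = \frac{34}{3815} \approx 0.0089122$)
$D{\left(b \right)} = -6$
$\left(961 + X\right) D{\left(0 \right)} = \left(961 + \frac{34}{3815}\right) \left(-6\right) = \frac{3666249}{3815} \left(-6\right) = - \frac{21997494}{3815}$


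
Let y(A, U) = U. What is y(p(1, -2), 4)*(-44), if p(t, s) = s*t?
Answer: -176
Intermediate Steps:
y(p(1, -2), 4)*(-44) = 4*(-44) = -176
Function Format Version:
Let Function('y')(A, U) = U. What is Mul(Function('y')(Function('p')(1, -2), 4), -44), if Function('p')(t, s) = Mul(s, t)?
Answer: -176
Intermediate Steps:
Mul(Function('y')(Function('p')(1, -2), 4), -44) = Mul(4, -44) = -176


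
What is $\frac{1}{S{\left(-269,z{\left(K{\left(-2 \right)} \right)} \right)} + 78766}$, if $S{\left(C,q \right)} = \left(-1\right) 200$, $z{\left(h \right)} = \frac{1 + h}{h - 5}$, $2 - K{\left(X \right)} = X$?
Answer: $\frac{1}{78566} \approx 1.2728 \cdot 10^{-5}$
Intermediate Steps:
$K{\left(X \right)} = 2 - X$
$z{\left(h \right)} = \frac{1 + h}{-5 + h}$
$S{\left(C,q \right)} = -200$
$\frac{1}{S{\left(-269,z{\left(K{\left(-2 \right)} \right)} \right)} + 78766} = \frac{1}{-200 + 78766} = \frac{1}{78566}$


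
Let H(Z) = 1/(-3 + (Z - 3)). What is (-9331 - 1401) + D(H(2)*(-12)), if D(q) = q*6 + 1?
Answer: -10713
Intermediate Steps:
H(Z) = 1/(-6 + Z) (H(Z) = 1/(-3 + (-3 + Z)) = 1/(-6 + Z))
D(q) = 1 + 6*q (D(q) = 6*q + 1 = 1 + 6*q)
(-9331 - 1401) + D(H(2)*(-12)) = (-9331 - 1401) + (1 + 6*(-12/(-6 + 2))) = -10732 + (1 + 6*(-12/(-4))) = -10732 + (1 + 6*(-1/4*(-12))) = -10732 + (1 + 6*3) = -10732 + (1 + 18) = -10732 + 19 = -10713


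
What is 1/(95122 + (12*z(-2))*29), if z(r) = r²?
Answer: 1/96514 ≈ 1.0361e-5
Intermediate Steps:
1/(95122 + (12*z(-2))*29) = 1/(95122 + (12*(-2)²)*29) = 1/(95122 + (12*4)*29) = 1/(95122 + 48*29) = 1/(95122 + 1392) = 1/96514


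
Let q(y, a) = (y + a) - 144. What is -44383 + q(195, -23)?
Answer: -44355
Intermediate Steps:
q(y, a) = -144 + a + y (q(y, a) = (a + y) - 144 = -144 + a + y)
-44383 + q(195, -23) = -44383 + (-144 - 23 + 195) = -44383 + 28 = -44355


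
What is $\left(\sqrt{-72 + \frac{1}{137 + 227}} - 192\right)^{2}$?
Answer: $\frac{\left(34944 - i \sqrt{2384837}\right)^{2}}{33124} \approx 36792.0 - 3258.3 i$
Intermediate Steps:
$\left(\sqrt{-72 + \frac{1}{137 + 227}} - 192\right)^{2} = \left(\sqrt{-72 + \frac{1}{364}} - 192\right)^{2} = \left(\sqrt{- \frac{26207}{364}} - 192\right)^{2} = \left(\frac{i \sqrt{2384837}}{182} - 192\right)^{2} = \left(-192 + \frac{i \sqrt{2384837}}{182}\right)^{2}$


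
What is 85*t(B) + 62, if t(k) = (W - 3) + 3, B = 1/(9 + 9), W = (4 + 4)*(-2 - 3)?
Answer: -3338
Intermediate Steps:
W = -40 (W = 8*(-5) = -40)
B = 1/18 ≈ 0.055556
t(k) = -40 (t(k) = (-40 - 3) + 3 = -43 + 3 = -40)
85*t(B) + 62 = 85*(-40) + 62 = -3400 + 62 = -3338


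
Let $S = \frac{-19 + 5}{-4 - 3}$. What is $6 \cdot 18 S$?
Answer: $216$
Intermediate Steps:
$S = 2$ ($S = - \frac{14}{-7} = \left(-14\right) \left(- \frac{1}{7}\right) = 2$)
$6 \cdot 18 S = 6 \cdot 18 \cdot 2 = 108 \cdot 2 = 216$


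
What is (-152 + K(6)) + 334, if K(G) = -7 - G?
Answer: 169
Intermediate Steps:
(-152 + K(6)) + 334 = (-152 + (-7 - 1*6)) + 334 = (-152 + (-7 - 6)) + 334 = (-152 - 13) + 334 = -165 + 334 = 169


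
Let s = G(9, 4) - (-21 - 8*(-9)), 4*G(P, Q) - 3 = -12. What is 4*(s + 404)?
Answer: 1403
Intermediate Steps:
G(P, Q) = -9/4 (G(P, Q) = ¾ + (¼)*(-12) = ¾ - 3 = -9/4)
s = -213/4 (s = -9/4 - (-21 - 8*(-9)) = -9/4 - (-21 - 1*(-72)) = -9/4 - (-21 + 72) = -9/4 - 1*51 = -9/4 - 51 = -213/4 ≈ -53.250)
4*(s + 404) = 4*(-213/4 + 404) = 4*(1403/4) = 1403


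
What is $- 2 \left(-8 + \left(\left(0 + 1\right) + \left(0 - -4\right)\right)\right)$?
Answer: $6$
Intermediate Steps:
$- 2 \left(-8 + \left(\left(0 + 1\right) + \left(0 - -4\right)\right)\right) = - 2 \left(-8 + \left(1 + \left(0 + 4\right)\right)\right) = - 2 \left(-8 + \left(1 + 4\right)\right) = - 2 \left(-8 + 5\right) = \left(-2\right) \left(-3\right) = 6$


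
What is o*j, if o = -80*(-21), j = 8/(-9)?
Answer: -4480/3 ≈ -1493.3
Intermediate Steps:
j = -8/9 (j = 8*(-1/9) = -8/9 ≈ -0.88889)
o = 1680 (o = -10*(-168) = 1680)
o*j = 1680*(-8/9) = -4480/3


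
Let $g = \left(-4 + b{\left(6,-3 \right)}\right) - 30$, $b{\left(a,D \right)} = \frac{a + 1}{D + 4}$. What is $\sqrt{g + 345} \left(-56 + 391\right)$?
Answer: $335 \sqrt{318} \approx 5973.9$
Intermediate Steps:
$b{\left(a,D \right)} = \frac{1 + a}{4 + D}$
$g = -27$ ($g = \left(-4 + \frac{1 + 6}{4 - 3}\right) - 30 = \left(-4 + 1^{-1} \cdot 7\right) - 30 = \left(-4 + 1 \cdot 7\right) - 30 = \left(-4 + 7\right) - 30 = 3 - 30 = -27$)
$\sqrt{g + 345} \left(-56 + 391\right) = \sqrt{-27 + 345} \left(-56 + 391\right) = \sqrt{318} \cdot 335 = 335 \sqrt{318}$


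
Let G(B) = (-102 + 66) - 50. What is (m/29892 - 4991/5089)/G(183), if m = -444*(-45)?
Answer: 282814/77871151 ≈ 0.0036318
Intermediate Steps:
G(B) = -86 (G(B) = -36 - 50 = -86)
m = 19980
(m/29892 - 4991/5089)/G(183) = (19980/29892 - 4991/5089)/(-86) = (19980*(1/29892) - 4991*1/5089)*(-1/86) = (1665/2491 - 713/727)*(-1/86) = -565628/1810957*(-1/86) = 282814/77871151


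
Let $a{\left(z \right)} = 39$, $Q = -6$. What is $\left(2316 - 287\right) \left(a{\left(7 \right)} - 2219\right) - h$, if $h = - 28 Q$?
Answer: $-4423388$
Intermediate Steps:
$h = 168$ ($h = \left(-28\right) \left(-6\right) = 168$)
$\left(2316 - 287\right) \left(a{\left(7 \right)} - 2219\right) - h = \left(2316 - 287\right) \left(39 - 2219\right) - 168 = 2029 \left(-2180\right) - 168 = -4423220 - 168 = -4423388$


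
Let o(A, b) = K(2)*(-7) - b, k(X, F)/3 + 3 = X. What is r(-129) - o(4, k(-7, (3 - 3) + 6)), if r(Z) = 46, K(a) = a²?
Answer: 44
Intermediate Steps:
k(X, F) = -9 + 3*X
o(A, b) = -28 - b (o(A, b) = 2²*(-7) - b = 4*(-7) - b = -28 - b)
r(-129) - o(4, k(-7, (3 - 3) + 6)) = 46 - (-28 - (-9 + 3*(-7))) = 46 - (-28 - (-9 - 21)) = 46 - (-28 - 1*(-30)) = 46 - (-28 + 30) = 46 - 1*2 = 46 - 2 = 44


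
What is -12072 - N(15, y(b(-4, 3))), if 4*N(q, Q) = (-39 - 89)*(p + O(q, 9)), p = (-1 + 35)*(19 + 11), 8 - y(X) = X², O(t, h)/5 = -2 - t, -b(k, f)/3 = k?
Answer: 17848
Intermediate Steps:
b(k, f) = -3*k
O(t, h) = -10 - 5*t (O(t, h) = 5*(-2 - t) = -10 - 5*t)
y(X) = 8 - X²
p = 1020 (p = 34*30 = 1020)
N(q, Q) = -32320 + 160*q (N(q, Q) = ((-39 - 89)*(1020 + (-10 - 5*q)))/4 = (-128*(1010 - 5*q))/4 = (-129280 + 640*q)/4 = -32320 + 160*q)
-12072 - N(15, y(b(-4, 3))) = -12072 - (-32320 + 160*15) = -12072 - (-32320 + 2400) = -12072 - 1*(-29920) = -12072 + 29920 = 17848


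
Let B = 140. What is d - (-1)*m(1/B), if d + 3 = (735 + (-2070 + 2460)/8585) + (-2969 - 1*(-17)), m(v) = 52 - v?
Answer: -521134637/240380 ≈ -2168.0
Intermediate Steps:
d = -3811662/1717 (d = -3 + ((735 + (-2070 + 2460)/8585) + (-2969 - 1*(-17))) = -3 + ((735 + 390*(1/8585)) + (-2969 + 17)) = -3 + ((735 + 78/1717) - 2952) = -3 + (1262073/1717 - 2952) = -3 - 3806511/1717 = -3811662/1717 ≈ -2220.0)
d - (-1)*m(1/B) = -3811662/1717 - (-1)*(52 - 1/140) = -3811662/1717 - (-1)*7279/140 = -3811662/1717 - 1*(-7279/140) = -3811662/1717 + 7279/140 = -521134637/240380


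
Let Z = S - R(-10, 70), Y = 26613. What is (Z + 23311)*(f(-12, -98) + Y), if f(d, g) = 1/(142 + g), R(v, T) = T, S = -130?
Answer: 2460214273/4 ≈ 6.1505e+8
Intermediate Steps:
Z = -200 (Z = -130 - 1*70 = -130 - 70 = -200)
(Z + 23311)*(f(-12, -98) + Y) = (-200 + 23311)*(1/(142 - 98) + 26613) = 23111*(1/44 + 26613) = 23111*(1170973/44) = 2460214273/4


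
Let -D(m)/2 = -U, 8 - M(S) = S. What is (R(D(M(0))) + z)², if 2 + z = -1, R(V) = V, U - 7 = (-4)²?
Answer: 1849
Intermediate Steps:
M(S) = 8 - S
U = 23 (U = 7 + (-4)² = 7 + 16 = 23)
D(m) = 46 (D(m) = -(-2)*23 = -2*(-23) = 46)
z = -3 (z = -2 - 1 = -3)
(R(D(M(0))) + z)² = (46 - 3)² = 43² = 1849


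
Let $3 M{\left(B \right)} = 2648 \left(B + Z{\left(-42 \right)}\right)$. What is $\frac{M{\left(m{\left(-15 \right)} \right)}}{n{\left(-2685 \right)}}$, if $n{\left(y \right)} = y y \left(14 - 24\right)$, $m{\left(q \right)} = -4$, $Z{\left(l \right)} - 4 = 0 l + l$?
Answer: $\frac{18536}{36046125} \approx 0.00051423$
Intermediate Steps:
$Z{\left(l \right)} = 4 + l$ ($Z{\left(l \right)} = 4 + \left(0 l + l\right) = 4 + \left(0 + l\right) = 4 + l$)
$M{\left(B \right)} = - \frac{100624}{3} + \frac{2648 B}{3}$ ($M{\left(B \right)} = \frac{2648 \left(B + \left(4 - 42\right)\right)}{3} = \frac{2648 \left(B - 38\right)}{3} = \frac{2648 \left(-38 + B\right)}{3} = \frac{-100624 + 2648 B}{3} = - \frac{100624}{3} + \frac{2648 B}{3}$)
$n{\left(y \right)} = - 10 y^{2}$ ($n{\left(y \right)} = y^{2} \left(-10\right) = - 10 y^{2}$)
$\frac{M{\left(m{\left(-15 \right)} \right)}}{n{\left(-2685 \right)}} = \frac{- \frac{100624}{3} + \frac{2648}{3} \left(-4\right)}{\left(-10\right) \left(-2685\right)^{2}} = \frac{- \frac{100624}{3} - \frac{10592}{3}}{\left(-10\right) 7209225} = - \frac{37072}{-72092250} = \left(-37072\right) \left(- \frac{1}{72092250}\right) = \frac{18536}{36046125}$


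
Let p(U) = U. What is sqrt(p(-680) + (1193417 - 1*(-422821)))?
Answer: sqrt(1615558) ≈ 1271.0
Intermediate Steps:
sqrt(p(-680) + (1193417 - 1*(-422821))) = sqrt(-680 + (1193417 - 1*(-422821))) = sqrt(-680 + (1193417 + 422821)) = sqrt(-680 + 1616238) = sqrt(1615558)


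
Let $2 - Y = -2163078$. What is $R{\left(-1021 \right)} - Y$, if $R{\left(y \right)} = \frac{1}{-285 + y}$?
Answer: $- \frac{2824982481}{1306} \approx -2.1631 \cdot 10^{6}$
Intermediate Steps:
$Y = 2163080$ ($Y = 2 - -2163078 = 2 + 2163078 = 2163080$)
$R{\left(-1021 \right)} - Y = \frac{1}{-285 - 1021} - 2163080 = \frac{1}{-1306} - 2163080 = - \frac{1}{1306} - 2163080 = - \frac{2824982481}{1306}$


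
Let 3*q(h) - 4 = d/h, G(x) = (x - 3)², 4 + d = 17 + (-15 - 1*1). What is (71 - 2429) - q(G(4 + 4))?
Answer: -176947/75 ≈ -2359.3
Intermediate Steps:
d = -3 (d = -4 + (17 + (-15 - 1*1)) = -4 + (17 + (-15 - 1)) = -4 + (17 - 16) = -4 + 1 = -3)
G(x) = (-3 + x)²
q(h) = 4/3 - 1/h (q(h) = 4/3 + (-3/h)/3 = 4/3 - 1/h)
(71 - 2429) - q(G(4 + 4)) = (71 - 2429) - (4/3 - 1/((-3 + (4 + 4))²)) = -2358 - (4/3 - 1/((-3 + 8)²)) = -2358 - (4/3 - 1/(5²)) = -2358 - (4/3 - 1/25) = -2358 - 1*97/75 = -2358 - 97/75 = -176947/75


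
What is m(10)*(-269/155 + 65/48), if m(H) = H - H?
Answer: 0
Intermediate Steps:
m(H) = 0
m(10)*(-269/155 + 65/48) = 0*(-269/155 + 65/48) = 0*(-2837/7440) = 0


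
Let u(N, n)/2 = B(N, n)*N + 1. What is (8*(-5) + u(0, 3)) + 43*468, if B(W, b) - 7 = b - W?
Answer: 20086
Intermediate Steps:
B(W, b) = 7 + b - W (B(W, b) = 7 + (b - W) = 7 + b - W)
u(N, n) = 2 + 2*N*(7 + n - N) (u(N, n) = 2*((7 + n - N)*N + 1) = 2*(N*(7 + n - N) + 1) = 2*(1 + N*(7 + n - N)) = 2 + 2*N*(7 + n - N))
(8*(-5) + u(0, 3)) + 43*468 = (8*(-5) + (2 + 2*0*(7 + 3 - 1*0))) + 43*468 = (-40 + (2 + 2*0*(7 + 3 + 0))) + 20124 = (-40 + (2 + 2*0*10)) + 20124 = (-40 + (2 + 0)) + 20124 = (-40 + 2) + 20124 = -38 + 20124 = 20086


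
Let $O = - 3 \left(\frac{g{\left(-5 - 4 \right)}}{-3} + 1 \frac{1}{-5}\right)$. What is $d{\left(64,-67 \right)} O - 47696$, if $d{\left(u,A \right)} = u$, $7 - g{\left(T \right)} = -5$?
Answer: $- \frac{234448}{5} \approx -46890.0$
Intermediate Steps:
$g{\left(T \right)} = 12$ ($g{\left(T \right)} = 7 - -5 = 7 + 5 = 12$)
$O = \frac{63}{5}$ ($O = - 3 \left(\frac{12}{-3} + 1 \frac{1}{-5}\right) = - 3 \left(12 \left(- \frac{1}{3}\right) + 1 \left(- \frac{1}{5}\right)\right) = - 3 \left(-4 - \frac{1}{5}\right) = \left(-3\right) \left(- \frac{21}{5}\right) = \frac{63}{5} \approx 12.6$)
$d{\left(64,-67 \right)} O - 47696 = 64 \cdot \frac{63}{5} - 47696 = \frac{4032}{5} - 47696 = - \frac{234448}{5}$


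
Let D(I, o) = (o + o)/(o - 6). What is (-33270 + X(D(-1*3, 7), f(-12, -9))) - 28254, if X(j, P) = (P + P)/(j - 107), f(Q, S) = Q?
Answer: -1907236/31 ≈ -61524.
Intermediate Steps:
D(I, o) = 2*o/(-6 + o) (D(I, o) = (2*o)/(-6 + o) = 2*o/(-6 + o))
X(j, P) = 2*P/(-107 + j) (X(j, P) = (2*P)/(-107 + j) = 2*P/(-107 + j))
(-33270 + X(D(-1*3, 7), f(-12, -9))) - 28254 = (-33270 + 2*(-12)/(-107 + 2*7/(-6 + 7))) - 28254 = (-33270 + 2*(-12)/(-107 + 2*7/1)) - 28254 = (-33270 + 2*(-12)/(-107 + 2*7*1)) - 28254 = (-33270 + 2*(-12)/(-107 + 14)) - 28254 = (-33270 + 2*(-12)/(-93)) - 28254 = (-33270 + 2*(-12)*(-1/93)) - 28254 = (-33270 + 8/31) - 28254 = -1031362/31 - 28254 = -1907236/31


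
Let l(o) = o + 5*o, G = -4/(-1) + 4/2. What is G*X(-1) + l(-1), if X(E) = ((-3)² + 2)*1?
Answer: 60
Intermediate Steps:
X(E) = 11 (X(E) = (9 + 2)*1 = 11*1 = 11)
G = 6 (G = -4*(-1) + 4*(½) = 4 + 2 = 6)
l(o) = 6*o
G*X(-1) + l(-1) = 6*11 + 6*(-1) = 66 - 6 = 60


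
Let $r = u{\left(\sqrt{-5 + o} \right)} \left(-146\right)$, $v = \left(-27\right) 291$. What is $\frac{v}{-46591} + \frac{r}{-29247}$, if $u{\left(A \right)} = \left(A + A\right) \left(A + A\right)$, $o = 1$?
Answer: $\frac{120957103}{1362646977} \approx 0.088766$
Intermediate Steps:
$v = -7857$
$u{\left(A \right)} = 4 A^{2}$ ($u{\left(A \right)} = 2 A 2 A = 4 A^{2}$)
$r = 2336$ ($r = 4 \left(\sqrt{-5 + 1}\right)^{2} \left(-146\right) = 4 \left(\sqrt{-4}\right)^{2} \left(-146\right) = 4 \left(2 i\right)^{2} \left(-146\right) = 4 \left(-4\right) \left(-146\right) = \left(-16\right) \left(-146\right) = 2336$)
$\frac{v}{-46591} + \frac{r}{-29247} = - \frac{7857}{-46591} + \frac{2336}{-29247} = \left(-7857\right) \left(- \frac{1}{46591}\right) + 2336 \left(- \frac{1}{29247}\right) = \frac{7857}{46591} - \frac{2336}{29247} = \frac{120957103}{1362646977}$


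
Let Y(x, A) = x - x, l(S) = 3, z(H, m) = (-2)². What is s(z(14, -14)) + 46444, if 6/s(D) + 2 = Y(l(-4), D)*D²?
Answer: 46441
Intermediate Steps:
z(H, m) = 4
Y(x, A) = 0
s(D) = -3 (s(D) = 6/(-2 + 0*D²) = 6/(-2 + 0) = 6/(-2) = 6*(-½) = -3)
s(z(14, -14)) + 46444 = -3 + 46444 = 46441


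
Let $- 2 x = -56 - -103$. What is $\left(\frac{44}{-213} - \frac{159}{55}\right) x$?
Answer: $\frac{1705489}{23430} \approx 72.791$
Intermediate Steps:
$x = - \frac{47}{2}$ ($x = - \frac{-56 - -103}{2} = - \frac{-56 + 103}{2} = \left(- \frac{1}{2}\right) 47 = - \frac{47}{2} \approx -23.5$)
$\left(\frac{44}{-213} - \frac{159}{55}\right) x = \left(\frac{44}{-213} - \frac{159}{55}\right) \left(- \frac{47}{2}\right) = \left(44 \left(- \frac{1}{213}\right) - \frac{159}{55}\right) \left(- \frac{47}{2}\right) = \left(- \frac{44}{213} - \frac{159}{55}\right) \left(- \frac{47}{2}\right) = \left(- \frac{36287}{11715}\right) \left(- \frac{47}{2}\right) = \frac{1705489}{23430}$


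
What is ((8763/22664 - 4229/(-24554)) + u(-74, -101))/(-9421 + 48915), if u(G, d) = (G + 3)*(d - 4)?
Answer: 296354128517/1569863525776 ≈ 0.18878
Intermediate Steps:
u(G, d) = (-4 + d)*(3 + G) (u(G, d) = (3 + G)*(-4 + d) = (-4 + d)*(3 + G))
((8763/22664 - 4229/(-24554)) + u(-74, -101))/(-9421 + 48915) = ((8763/22664 - 4229/(-24554)) + (-12 - 4*(-74) + 3*(-101) - 74*(-101)))/(-9421 + 48915) = ((8763*(1/22664) - 4229*(-1/24554)) + (-12 + 296 - 303 + 7474))/39494 = ((8763/22664 + 4229/24554) + 7455)*(1/39494) = (155506379/278245928 + 7455)*(1/39494) = (2074478899619/278245928)*(1/39494) = 296354128517/1569863525776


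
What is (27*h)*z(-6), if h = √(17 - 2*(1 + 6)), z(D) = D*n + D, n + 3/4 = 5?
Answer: -1701*√3/2 ≈ -1473.1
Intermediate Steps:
n = 17/4 (n = -¾ + 5 = 17/4 ≈ 4.2500)
z(D) = 21*D/4 (z(D) = D*(17/4) + D = 17*D/4 + D = 21*D/4)
h = √3 (h = √(17 - 2*7) = √(17 - 14) = √3 ≈ 1.7320)
(27*h)*z(-6) = (27*√3)*((21/4)*(-6)) = (27*√3)*(-63/2) = -1701*√3/2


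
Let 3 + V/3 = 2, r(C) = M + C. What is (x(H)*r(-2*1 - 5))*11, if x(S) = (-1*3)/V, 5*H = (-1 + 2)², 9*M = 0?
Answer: -77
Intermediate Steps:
M = 0 (M = (⅑)*0 = 0)
r(C) = C (r(C) = 0 + C = C)
V = -3 (V = -9 + 3*2 = -9 + 6 = -3)
H = ⅕ (H = (-1 + 2)²/5 = (⅕)*1² = (⅕)*1 = ⅕ ≈ 0.20000)
x(S) = 1 (x(S) = -1*3/(-3) = -3*(-⅓) = 1)
(x(H)*r(-2*1 - 5))*11 = (1*(-2*1 - 5))*11 = (1*(-2 - 5))*11 = (1*(-7))*11 = -7*11 = -77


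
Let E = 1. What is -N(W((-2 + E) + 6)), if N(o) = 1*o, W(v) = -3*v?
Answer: 15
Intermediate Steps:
N(o) = o
-N(W((-2 + E) + 6)) = -(-3)*((-2 + 1) + 6) = -(-3)*(-1 + 6) = -(-3)*5 = -1*(-15) = 15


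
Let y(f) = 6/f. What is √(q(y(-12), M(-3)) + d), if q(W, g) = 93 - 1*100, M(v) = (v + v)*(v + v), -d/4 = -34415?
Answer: √137653 ≈ 371.02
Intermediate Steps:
d = 137660 (d = -4*(-34415) = 137660)
M(v) = 4*v² (M(v) = (2*v)*(2*v) = 4*v²)
q(W, g) = -7 (q(W, g) = 93 - 100 = -7)
√(q(y(-12), M(-3)) + d) = √(-7 + 137660) = √137653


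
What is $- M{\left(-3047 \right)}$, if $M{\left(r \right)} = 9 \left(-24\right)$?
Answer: $216$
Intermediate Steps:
$M{\left(r \right)} = -216$
$- M{\left(-3047 \right)} = \left(-1\right) \left(-216\right) = 216$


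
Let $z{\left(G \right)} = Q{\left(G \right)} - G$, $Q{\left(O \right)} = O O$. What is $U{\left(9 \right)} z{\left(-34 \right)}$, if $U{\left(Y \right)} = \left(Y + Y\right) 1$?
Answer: $21420$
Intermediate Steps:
$Q{\left(O \right)} = O^{2}$
$U{\left(Y \right)} = 2 Y$ ($U{\left(Y \right)} = 2 Y 1 = 2 Y$)
$z{\left(G \right)} = G^{2} - G$
$U{\left(9 \right)} z{\left(-34 \right)} = 2 \cdot 9 \left(- 34 \left(-1 - 34\right)\right) = 18 \left(\left(-34\right) \left(-35\right)\right) = 18 \cdot 1190 = 21420$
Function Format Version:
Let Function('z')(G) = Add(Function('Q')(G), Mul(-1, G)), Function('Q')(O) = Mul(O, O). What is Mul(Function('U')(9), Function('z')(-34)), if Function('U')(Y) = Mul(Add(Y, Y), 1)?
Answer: 21420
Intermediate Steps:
Function('Q')(O) = Pow(O, 2)
Function('U')(Y) = Mul(2, Y) (Function('U')(Y) = Mul(Mul(2, Y), 1) = Mul(2, Y))
Function('z')(G) = Add(Pow(G, 2), Mul(-1, G))
Mul(Function('U')(9), Function('z')(-34)) = Mul(Mul(2, 9), Mul(-34, Add(-1, -34))) = Mul(18, Mul(-34, -35)) = Mul(18, 1190) = 21420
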